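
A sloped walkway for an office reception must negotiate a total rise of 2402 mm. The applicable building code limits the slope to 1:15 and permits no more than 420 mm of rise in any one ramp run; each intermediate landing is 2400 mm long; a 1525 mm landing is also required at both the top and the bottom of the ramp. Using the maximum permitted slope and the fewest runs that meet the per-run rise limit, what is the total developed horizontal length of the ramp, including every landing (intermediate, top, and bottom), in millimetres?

51080 mm

At most 420 each: 2402/420 = 5.72, giving 6 ramp runs. That means 5 intermediate landings.
Horizontal run for 2402 mm of rise at 1:15 is 2402 × 15 = 36030 mm.
Intermediate landings: 5 × 2400 = 12000 mm.
Top and bottom landings: 2 × 1525 = 3050 mm.
Total = 36030 + 12000 + 3050 = 51080 mm.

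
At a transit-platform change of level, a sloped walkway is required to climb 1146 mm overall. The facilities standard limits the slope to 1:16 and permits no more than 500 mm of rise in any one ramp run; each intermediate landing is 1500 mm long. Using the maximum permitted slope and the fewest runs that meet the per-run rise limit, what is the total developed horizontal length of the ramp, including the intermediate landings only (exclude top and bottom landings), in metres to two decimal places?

1146 / 500 = 2.29, so 3 ramp runs are needed. That means 2 intermediate landings.
Ramp run (horizontal) at 1:16: 1146 × 16 = 18336 mm.
2 intermediate landings contribute 2 × 1500 = 3000 mm.
Developed length = 18336 + 3000 = 21336 mm.
= 21.34 m.

21.34 m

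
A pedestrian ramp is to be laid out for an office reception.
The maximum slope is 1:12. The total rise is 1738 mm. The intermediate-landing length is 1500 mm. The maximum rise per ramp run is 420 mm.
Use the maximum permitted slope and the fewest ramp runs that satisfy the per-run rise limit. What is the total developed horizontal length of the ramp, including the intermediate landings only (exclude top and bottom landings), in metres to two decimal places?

1738 / 420 = 4.138 → round up to 5 ramp runs. That means 4 intermediate landings.
Horizontal run for 1738 mm of rise at 1:12 is 1738 × 12 = 20856 mm.
4 intermediate landings contribute 4 × 1500 = 6000 mm.
Total developed length = 20856 + 6000 = 26856 mm.
= 26.86 m.

26.86 m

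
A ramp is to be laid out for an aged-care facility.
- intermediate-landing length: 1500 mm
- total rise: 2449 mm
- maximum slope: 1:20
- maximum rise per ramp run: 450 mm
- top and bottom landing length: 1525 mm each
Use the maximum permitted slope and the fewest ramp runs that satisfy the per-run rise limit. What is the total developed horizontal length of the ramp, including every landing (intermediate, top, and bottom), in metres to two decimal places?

2449 / 450 = 5.442 → round up to 6 ramp runs. That means 5 intermediate landings.
Ramp run (horizontal) at 1:20: 2449 × 20 = 48980 mm.
5 intermediate landings contribute 5 × 1500 = 7500 mm.
Top and bottom landings: 2 × 1525 = 3050 mm.
Total = 48980 + 7500 + 3050 = 59530 mm.
= 59.53 m.

59.53 m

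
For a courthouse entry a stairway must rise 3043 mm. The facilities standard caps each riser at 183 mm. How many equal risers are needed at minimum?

⌈3043/183⌉ = 17 risers.

17 risers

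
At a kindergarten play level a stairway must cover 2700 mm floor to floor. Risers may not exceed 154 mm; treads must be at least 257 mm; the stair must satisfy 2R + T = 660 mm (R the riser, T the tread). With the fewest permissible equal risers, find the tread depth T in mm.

2700 / 154 = 17.532 → round up to 18 risers.
R = 2700 ÷ 18 = 150 mm.
From 2R + T = 660: T = 660 − 300 = 360 mm.

360 mm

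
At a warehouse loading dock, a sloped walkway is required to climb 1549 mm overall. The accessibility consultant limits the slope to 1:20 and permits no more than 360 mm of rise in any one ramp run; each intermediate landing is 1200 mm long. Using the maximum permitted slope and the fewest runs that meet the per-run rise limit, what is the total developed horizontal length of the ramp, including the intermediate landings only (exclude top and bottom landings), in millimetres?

At most 360 each: 1549/360 = 4.30, giving 5 ramp runs. That means 4 intermediate landings.
Ramp run (horizontal) at 1:20: 1549 × 20 = 30980 mm.
Intermediate landings: 4 × 1200 = 4800 mm.
Developed length = 30980 + 4800 = 35780 mm.

35780 mm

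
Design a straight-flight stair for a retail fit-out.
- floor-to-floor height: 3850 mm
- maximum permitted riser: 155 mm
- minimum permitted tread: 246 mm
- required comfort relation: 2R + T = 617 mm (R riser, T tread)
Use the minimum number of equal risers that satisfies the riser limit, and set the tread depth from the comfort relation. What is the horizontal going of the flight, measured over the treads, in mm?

3850 / 155 = 24.84, so 25 risers are needed.
Each riser is 3850/25 = 154 mm (≤ 155 mm).
From 2R + T = 617: T = 617 − 308 = 309 mm.
Treads = 25 − 1 = 24; going = 24 × 309 = 7416 mm.

7416 mm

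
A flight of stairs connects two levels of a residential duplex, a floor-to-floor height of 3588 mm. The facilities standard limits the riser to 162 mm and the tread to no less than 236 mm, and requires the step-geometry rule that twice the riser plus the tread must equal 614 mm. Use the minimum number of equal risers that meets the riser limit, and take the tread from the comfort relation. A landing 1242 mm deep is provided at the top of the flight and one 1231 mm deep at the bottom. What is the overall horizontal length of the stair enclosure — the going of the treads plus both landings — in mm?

9117 mm

3588 / 162 = 22.15, so 23 risers are needed.
Each riser is 3588/23 = 156 mm (≤ 162 mm).
Tread T = 614 − 2 × 156 = 302 mm (≥ 236 mm).
23 risers give 22 treads; going = 22 × 302 = 6644 mm.
Enclosure = 6644 + 1242 + 1231 = 9117 mm.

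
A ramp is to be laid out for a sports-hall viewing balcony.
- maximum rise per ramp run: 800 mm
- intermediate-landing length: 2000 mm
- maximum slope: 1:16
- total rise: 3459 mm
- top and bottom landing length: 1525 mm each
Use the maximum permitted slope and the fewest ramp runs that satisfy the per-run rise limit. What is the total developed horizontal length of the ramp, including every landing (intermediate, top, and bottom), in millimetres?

3459 / 800 = 4.32, so 5 ramp runs are needed. That means 4 intermediate landings.
Horizontal run for 3459 mm of rise at 1:16 is 3459 × 16 = 55344 mm.
Intermediate landings: 4 × 2000 = 8000 mm.
Top and bottom landings: 2 × 1525 = 3050 mm.
Total = 55344 + 8000 + 3050 = 66394 mm.

66394 mm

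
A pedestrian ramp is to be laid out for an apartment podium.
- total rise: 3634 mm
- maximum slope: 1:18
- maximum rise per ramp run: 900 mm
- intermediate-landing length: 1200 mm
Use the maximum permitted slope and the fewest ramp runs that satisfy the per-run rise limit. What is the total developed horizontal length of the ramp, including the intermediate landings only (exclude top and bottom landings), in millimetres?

70212 mm

At most 900 each: 3634/900 = 4.04, giving 5 ramp runs. That means 4 intermediate landings.
Ramp run (horizontal) at 1:18: 3634 × 18 = 65412 mm.
4 intermediate landings contribute 4 × 1200 = 4800 mm.
Total developed length = 65412 + 4800 = 70212 mm.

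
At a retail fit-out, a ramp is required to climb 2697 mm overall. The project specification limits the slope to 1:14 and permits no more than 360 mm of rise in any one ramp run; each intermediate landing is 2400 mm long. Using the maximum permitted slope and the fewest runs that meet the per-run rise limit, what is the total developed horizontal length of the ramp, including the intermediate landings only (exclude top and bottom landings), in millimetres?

54558 mm

2697 / 360 = 7.49, so 8 ramp runs are needed. That means 7 intermediate landings.
Horizontal run for 2697 mm of rise at 1:14 is 2697 × 14 = 37758 mm.
7 intermediate landings contribute 7 × 2400 = 16800 mm.
Developed length = 37758 + 16800 = 54558 mm.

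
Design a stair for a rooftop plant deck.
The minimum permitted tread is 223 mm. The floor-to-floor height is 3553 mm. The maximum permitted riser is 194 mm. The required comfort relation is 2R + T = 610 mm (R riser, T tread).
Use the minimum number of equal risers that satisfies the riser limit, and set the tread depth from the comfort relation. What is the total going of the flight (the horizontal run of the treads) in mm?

4248 mm

3553 / 194 = 18.31, so 19 risers are needed.
Each riser is 3553/19 = 187 mm (≤ 194 mm).
From 2R + T = 610: T = 610 − 374 = 236 mm.
19 risers give 18 treads; going = 18 × 236 = 4248 mm.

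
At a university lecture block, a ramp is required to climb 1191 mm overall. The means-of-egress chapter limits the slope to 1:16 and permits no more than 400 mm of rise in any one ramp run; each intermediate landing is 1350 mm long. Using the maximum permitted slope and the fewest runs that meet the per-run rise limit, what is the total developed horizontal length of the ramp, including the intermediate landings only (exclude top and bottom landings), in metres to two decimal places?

21.76 m

1191 / 400 = 2.978 → round up to 3 ramp runs. That means 2 intermediate landings.
Horizontal run for 1191 mm of rise at 1:16 is 1191 × 16 = 19056 mm.
Intermediate landings: 2 × 1350 = 2700 mm.
Developed length = 19056 + 2700 = 21756 mm.
= 21.76 m.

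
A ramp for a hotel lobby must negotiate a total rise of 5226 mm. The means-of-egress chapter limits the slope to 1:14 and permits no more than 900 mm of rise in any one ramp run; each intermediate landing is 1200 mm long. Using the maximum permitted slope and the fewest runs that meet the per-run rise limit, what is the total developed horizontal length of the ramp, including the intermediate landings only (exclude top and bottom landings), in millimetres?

79164 mm

5226 / 900 = 5.807 → round up to 6 ramp runs. That means 5 intermediate landings.
Horizontal run for 5226 mm of rise at 1:14 is 5226 × 14 = 73164 mm.
5 intermediate landings contribute 5 × 1200 = 6000 mm.
Total developed length = 73164 + 6000 = 79164 mm.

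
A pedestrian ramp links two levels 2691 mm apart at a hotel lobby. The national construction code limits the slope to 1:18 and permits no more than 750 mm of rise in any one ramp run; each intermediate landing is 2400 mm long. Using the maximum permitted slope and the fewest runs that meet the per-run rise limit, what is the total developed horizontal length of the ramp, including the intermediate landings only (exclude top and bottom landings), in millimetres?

⌈2691/750⌉ = 4 ramp runs. That means 3 intermediate landings.
Ramp run (horizontal) at 1:18: 2691 × 18 = 48438 mm.
3 intermediate landings contribute 3 × 2400 = 7200 mm.
Developed length = 48438 + 7200 = 55638 mm.

55638 mm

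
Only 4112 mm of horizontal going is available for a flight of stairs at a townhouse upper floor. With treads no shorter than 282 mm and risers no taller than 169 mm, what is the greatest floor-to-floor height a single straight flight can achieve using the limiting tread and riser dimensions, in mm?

Treads that fit: ⌊4112 / 282⌋ = 14.
Risers = treads + 1 = 15.
Maximum height = 15 × 169 = 2535 mm.

2535 mm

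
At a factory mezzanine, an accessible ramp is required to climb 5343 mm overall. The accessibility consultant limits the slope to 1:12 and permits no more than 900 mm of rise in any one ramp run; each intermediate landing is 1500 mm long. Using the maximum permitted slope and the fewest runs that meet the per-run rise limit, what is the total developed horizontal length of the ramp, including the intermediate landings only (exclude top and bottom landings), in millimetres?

71616 mm

5343 / 900 = 5.937 → round up to 6 ramp runs. That means 5 intermediate landings.
Horizontal run for 5343 mm of rise at 1:12 is 5343 × 12 = 64116 mm.
5 intermediate landings contribute 5 × 1500 = 7500 mm.
Developed length = 64116 + 7500 = 71616 mm.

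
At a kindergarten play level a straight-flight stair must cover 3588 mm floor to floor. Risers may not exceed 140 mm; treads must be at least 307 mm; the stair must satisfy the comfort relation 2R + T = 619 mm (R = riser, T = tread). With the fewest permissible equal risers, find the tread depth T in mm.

3588 / 140 = 25.629 → round up to 26 risers.
R = 3588 ÷ 26 = 138 mm.
T = 619 − 2·138 = 343 mm, which satisfies the 307 mm minimum.

343 mm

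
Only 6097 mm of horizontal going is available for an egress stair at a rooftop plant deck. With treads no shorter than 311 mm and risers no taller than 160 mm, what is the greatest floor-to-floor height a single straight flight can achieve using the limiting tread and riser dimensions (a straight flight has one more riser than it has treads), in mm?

3200 mm

Treads that fit: ⌊6097 / 311⌋ = 19.
Risers = treads + 1 = 20.
Maximum height = 20 × 160 = 3200 mm.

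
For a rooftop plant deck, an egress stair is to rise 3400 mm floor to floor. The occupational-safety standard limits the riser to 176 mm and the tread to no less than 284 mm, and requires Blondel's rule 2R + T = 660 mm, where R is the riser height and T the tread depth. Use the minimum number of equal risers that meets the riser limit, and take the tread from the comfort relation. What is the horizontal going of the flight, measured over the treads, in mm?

At most 176 each: 3400/176 = 19.32, giving 20 risers.
R = 3400 ÷ 20 = 170 mm.
Tread T = 660 − 2 × 170 = 320 mm (≥ 284 mm).
Treads = 20 − 1 = 19; going = 19 × 320 = 6080 mm.

6080 mm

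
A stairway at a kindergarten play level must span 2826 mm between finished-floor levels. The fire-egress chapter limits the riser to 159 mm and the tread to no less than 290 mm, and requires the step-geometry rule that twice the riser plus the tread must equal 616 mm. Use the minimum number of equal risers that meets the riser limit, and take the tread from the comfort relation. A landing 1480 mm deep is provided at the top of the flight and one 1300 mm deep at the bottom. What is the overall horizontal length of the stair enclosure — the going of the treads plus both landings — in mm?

7914 mm

⌈2826/159⌉ = 18 risers.
Each riser is 2826/18 = 157 mm (≤ 159 mm).
Tread T = 616 − 2 × 157 = 302 mm (≥ 290 mm).
18 risers give 17 treads; going = 17 × 302 = 5134 mm.
Add landings: 5134 + 1480 + 1300 = 7914 mm.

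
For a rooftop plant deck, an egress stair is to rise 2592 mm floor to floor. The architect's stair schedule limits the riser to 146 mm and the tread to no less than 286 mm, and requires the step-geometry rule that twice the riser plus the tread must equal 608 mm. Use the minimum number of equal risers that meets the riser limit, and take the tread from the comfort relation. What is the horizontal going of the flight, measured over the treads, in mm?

5440 mm

At most 146 each: 2592/146 = 17.75, giving 18 risers.
R = 2592 ÷ 18 = 144 mm.
Tread T = 608 − 2 × 144 = 320 mm (≥ 286 mm).
Going = (18 − 1) × 320 = 5440 mm.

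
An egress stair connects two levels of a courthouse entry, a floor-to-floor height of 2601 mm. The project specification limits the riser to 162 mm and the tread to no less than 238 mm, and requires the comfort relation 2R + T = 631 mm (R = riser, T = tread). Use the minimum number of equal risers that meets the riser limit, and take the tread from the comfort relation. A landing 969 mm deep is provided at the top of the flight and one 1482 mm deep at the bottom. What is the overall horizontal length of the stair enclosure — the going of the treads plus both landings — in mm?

⌈2601/162⌉ = 17 risers.
Each riser is 2601/17 = 153 mm (≤ 162 mm).
Tread T = 631 − 2 × 153 = 325 mm (≥ 238 mm).
Treads = 17 − 1 = 16; going = 16 × 325 = 5200 mm.
Enclosure = 5200 + 969 + 1482 = 7651 mm.

7651 mm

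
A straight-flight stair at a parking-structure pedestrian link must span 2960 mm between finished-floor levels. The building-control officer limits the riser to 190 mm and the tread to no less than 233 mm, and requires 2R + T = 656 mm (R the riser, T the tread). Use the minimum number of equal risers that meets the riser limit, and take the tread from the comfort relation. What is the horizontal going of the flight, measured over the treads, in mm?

4290 mm

2960 / 190 = 15.579 → round up to 16 risers.
R = 2960 ÷ 16 = 185 mm.
T = 656 − 2·185 = 286 mm, which satisfies the 233 mm minimum.
Treads = 16 − 1 = 15; going = 15 × 286 = 4290 mm.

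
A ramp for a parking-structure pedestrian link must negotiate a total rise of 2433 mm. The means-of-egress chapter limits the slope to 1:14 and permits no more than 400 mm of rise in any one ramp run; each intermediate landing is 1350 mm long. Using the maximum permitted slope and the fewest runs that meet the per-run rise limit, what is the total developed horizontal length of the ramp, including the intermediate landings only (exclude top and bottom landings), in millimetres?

At most 400 each: 2433/400 = 6.08, giving 7 ramp runs. That means 6 intermediate landings.
Ramp run (horizontal) at 1:14: 2433 × 14 = 34062 mm.
Intermediate landings: 6 × 1350 = 8100 mm.
Developed length = 34062 + 8100 = 42162 mm.

42162 mm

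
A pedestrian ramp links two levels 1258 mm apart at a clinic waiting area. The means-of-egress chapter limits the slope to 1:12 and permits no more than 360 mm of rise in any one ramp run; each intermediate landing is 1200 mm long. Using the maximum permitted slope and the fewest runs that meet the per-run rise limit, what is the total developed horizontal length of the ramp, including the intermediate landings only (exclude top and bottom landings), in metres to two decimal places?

1258 / 360 = 3.49, so 4 ramp runs are needed. That means 3 intermediate landings.
Horizontal run for 1258 mm of rise at 1:12 is 1258 × 12 = 15096 mm.
Intermediate landings: 3 × 1200 = 3600 mm.
Total developed length = 15096 + 3600 = 18696 mm.
= 18.70 m.

18.70 m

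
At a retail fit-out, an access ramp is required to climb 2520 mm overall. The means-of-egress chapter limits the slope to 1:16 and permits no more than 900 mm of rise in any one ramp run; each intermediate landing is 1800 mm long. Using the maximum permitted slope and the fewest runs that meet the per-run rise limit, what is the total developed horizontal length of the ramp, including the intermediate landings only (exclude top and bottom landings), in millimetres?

⌈2520/900⌉ = 3 ramp runs. That means 2 intermediate landings.
Ramp run (horizontal) at 1:16: 2520 × 16 = 40320 mm.
2 intermediate landings contribute 2 × 1800 = 3600 mm.
Developed length = 40320 + 3600 = 43920 mm.

43920 mm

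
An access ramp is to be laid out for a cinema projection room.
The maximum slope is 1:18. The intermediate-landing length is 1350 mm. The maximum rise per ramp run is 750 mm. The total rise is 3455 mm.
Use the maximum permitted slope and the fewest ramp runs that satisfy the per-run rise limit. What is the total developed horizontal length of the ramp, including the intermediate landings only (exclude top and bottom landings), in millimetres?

67590 mm

At most 750 each: 3455/750 = 4.61, giving 5 ramp runs. That means 4 intermediate landings.
Ramp run (horizontal) at 1:18: 3455 × 18 = 62190 mm.
Intermediate landings: 4 × 1350 = 5400 mm.
Total developed length = 62190 + 5400 = 67590 mm.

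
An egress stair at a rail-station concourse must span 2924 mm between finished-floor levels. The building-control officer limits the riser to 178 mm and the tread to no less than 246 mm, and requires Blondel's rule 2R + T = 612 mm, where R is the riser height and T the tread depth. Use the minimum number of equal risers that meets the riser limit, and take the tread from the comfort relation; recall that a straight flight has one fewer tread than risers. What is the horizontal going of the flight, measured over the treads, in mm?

⌈2924/178⌉ = 17 risers.
Riser R = 2924 / 17 = 172 mm, within the 178 mm limit.
Tread T = 612 − 2 × 172 = 268 mm (≥ 246 mm).
Going = (17 − 1) × 268 = 4288 mm.

4288 mm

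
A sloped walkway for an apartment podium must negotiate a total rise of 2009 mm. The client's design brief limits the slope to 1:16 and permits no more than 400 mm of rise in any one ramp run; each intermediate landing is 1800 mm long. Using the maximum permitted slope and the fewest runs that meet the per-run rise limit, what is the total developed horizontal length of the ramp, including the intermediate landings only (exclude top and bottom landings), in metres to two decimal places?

⌈2009/400⌉ = 6 ramp runs. That means 5 intermediate landings.
Ramp run (horizontal) at 1:16: 2009 × 16 = 32144 mm.
5 intermediate landings contribute 5 × 1800 = 9000 mm.
Total developed length = 32144 + 9000 = 41144 mm.
= 41.14 m.

41.14 m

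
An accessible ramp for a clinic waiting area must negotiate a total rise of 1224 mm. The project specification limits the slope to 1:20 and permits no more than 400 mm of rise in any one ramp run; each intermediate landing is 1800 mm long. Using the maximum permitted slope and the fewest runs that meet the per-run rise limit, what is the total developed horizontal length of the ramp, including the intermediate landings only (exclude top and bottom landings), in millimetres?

29880 mm

At most 400 each: 1224/400 = 3.06, giving 4 ramp runs. That means 3 intermediate landings.
Ramp run (horizontal) at 1:20: 1224 × 20 = 24480 mm.
Intermediate landings: 3 × 1800 = 5400 mm.
Total developed length = 24480 + 5400 = 29880 mm.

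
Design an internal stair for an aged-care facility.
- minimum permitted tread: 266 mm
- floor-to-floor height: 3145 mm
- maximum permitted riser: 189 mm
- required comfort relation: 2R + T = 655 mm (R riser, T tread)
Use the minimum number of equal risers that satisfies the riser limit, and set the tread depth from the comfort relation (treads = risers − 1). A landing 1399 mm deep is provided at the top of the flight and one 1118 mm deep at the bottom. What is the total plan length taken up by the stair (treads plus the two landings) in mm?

7077 mm

⌈3145/189⌉ = 17 risers.
Each riser is 3145/17 = 185 mm (≤ 189 mm).
T = 655 − 2·185 = 285 mm, which satisfies the 266 mm minimum.
Treads = 17 − 1 = 16; going = 16 × 285 = 4560 mm.
Add landings: 4560 + 1399 + 1118 = 7077 mm.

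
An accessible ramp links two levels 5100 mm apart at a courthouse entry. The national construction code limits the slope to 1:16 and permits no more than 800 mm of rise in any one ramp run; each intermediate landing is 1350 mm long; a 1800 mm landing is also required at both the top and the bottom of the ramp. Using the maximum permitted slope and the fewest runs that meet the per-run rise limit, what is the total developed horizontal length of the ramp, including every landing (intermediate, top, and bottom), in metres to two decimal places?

93.30 m

5100 / 800 = 6.375 → round up to 7 ramp runs. That means 6 intermediate landings.
Horizontal run for 5100 mm of rise at 1:16 is 5100 × 16 = 81600 mm.
6 intermediate landings contribute 6 × 1350 = 8100 mm.
Top and bottom landings: 2 × 1800 = 3600 mm.
Total = 81600 + 8100 + 3600 = 93300 mm.
= 93.30 m.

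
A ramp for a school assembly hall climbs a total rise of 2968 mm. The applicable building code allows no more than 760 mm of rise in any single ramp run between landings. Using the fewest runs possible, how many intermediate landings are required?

2968 / 760 = 3.905 → round up to 4 ramp runs.
4 runs are separated by 3 intermediate landings.

3 intermediate landings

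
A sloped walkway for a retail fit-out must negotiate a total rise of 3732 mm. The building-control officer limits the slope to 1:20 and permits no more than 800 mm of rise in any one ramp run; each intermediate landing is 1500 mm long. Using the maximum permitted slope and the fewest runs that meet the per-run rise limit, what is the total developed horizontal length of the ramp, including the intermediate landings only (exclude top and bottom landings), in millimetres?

3732 / 800 = 4.665 → round up to 5 ramp runs. That means 4 intermediate landings.
Horizontal run for 3732 mm of rise at 1:20 is 3732 × 20 = 74640 mm.
4 intermediate landings contribute 4 × 1500 = 6000 mm.
Total developed length = 74640 + 6000 = 80640 mm.

80640 mm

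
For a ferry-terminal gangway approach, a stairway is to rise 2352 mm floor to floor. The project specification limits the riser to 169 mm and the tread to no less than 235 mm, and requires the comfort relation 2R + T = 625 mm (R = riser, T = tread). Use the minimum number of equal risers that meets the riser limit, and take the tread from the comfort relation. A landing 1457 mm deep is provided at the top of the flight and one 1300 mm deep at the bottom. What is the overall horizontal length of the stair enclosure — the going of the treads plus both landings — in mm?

2352 / 169 = 13.917 → round up to 14 risers.
Riser R = 2352 / 14 = 168 mm, within the 169 mm limit.
Tread T = 625 − 2 × 168 = 289 mm (≥ 235 mm).
Going = (14 − 1) × 289 = 3757 mm.
Enclosure = 3757 + 1457 + 1300 = 6514 mm.

6514 mm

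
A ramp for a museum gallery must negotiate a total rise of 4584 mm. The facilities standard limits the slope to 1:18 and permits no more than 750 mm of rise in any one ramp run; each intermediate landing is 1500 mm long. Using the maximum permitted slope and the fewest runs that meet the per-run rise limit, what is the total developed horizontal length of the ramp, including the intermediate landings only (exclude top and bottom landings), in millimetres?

91512 mm

⌈4584/750⌉ = 7 ramp runs. That means 6 intermediate landings.
Horizontal run for 4584 mm of rise at 1:18 is 4584 × 18 = 82512 mm.
6 intermediate landings contribute 6 × 1500 = 9000 mm.
Developed length = 82512 + 9000 = 91512 mm.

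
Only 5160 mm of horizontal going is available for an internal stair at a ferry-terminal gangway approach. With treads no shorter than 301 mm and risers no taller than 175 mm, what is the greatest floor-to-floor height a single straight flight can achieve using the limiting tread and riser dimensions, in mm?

Treads that fit: ⌊5160 / 301⌋ = 17.
Risers = treads + 1 = 18.
Maximum height = 18 × 175 = 3150 mm.

3150 mm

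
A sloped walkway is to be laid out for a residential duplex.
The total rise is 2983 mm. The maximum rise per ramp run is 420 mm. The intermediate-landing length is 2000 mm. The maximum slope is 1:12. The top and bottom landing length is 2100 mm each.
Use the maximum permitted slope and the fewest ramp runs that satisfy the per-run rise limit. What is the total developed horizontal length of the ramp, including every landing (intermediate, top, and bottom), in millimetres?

2983 / 420 = 7.10, so 8 ramp runs are needed. That means 7 intermediate landings.
Ramp run (horizontal) at 1:12: 2983 × 12 = 35796 mm.
7 intermediate landings contribute 7 × 2000 = 14000 mm.
Top and bottom landings: 2 × 2100 = 4200 mm.
Total = 35796 + 14000 + 4200 = 53996 mm.

53996 mm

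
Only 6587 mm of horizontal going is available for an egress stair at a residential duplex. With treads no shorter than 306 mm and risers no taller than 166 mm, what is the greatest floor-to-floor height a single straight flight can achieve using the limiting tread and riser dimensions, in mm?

Treads that fit: ⌊6587 / 306⌋ = 21.
Risers = treads + 1 = 22.
Maximum height = 22 × 166 = 3652 mm.

3652 mm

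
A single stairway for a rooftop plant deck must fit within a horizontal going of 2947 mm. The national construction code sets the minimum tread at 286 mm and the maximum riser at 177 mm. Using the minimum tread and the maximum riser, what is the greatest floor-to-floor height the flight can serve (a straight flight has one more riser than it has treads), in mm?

2947 / 286 = 10.30, so 10 treads fit.
Risers = treads + 1 = 11.
Maximum height = 11 × 177 = 1947 mm.

1947 mm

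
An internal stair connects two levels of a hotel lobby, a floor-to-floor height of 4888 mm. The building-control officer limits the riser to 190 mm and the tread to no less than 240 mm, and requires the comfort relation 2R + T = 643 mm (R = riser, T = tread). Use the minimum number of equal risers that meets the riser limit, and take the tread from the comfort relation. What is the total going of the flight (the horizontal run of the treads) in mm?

4888 / 190 = 25.73, so 26 risers are needed.
Each riser is 4888/26 = 188 mm (≤ 190 mm).
T = 643 − 2·188 = 267 mm, which satisfies the 240 mm minimum.
Treads = 26 − 1 = 25; going = 25 × 267 = 6675 mm.

6675 mm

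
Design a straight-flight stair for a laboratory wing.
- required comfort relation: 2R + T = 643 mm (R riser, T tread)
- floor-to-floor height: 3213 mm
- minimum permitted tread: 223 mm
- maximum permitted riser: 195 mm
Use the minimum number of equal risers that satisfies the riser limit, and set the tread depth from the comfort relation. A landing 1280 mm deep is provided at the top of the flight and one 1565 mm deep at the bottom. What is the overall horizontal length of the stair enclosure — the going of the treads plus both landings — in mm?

7085 mm

At most 195 each: 3213/195 = 16.48, giving 17 risers.
Each riser is 3213/17 = 189 mm (≤ 195 mm).
T = 643 − 2·189 = 265 mm, which satisfies the 223 mm minimum.
17 risers give 16 treads; going = 16 × 265 = 4240 mm.
Add landings: 4240 + 1280 + 1565 = 7085 mm.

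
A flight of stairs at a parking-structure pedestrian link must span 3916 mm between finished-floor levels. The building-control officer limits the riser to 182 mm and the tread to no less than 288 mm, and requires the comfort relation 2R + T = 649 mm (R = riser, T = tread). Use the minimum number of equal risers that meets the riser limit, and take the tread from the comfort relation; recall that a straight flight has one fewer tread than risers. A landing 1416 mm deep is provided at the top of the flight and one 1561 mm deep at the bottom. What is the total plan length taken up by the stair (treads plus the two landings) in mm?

9130 mm

3916 / 182 = 21.516 → round up to 22 risers.
Each riser is 3916/22 = 178 mm (≤ 182 mm).
From 2R + T = 649: T = 649 − 356 = 293 mm.
Going = (22 − 1) × 293 = 6153 mm.
Add landings: 6153 + 1416 + 1561 = 9130 mm.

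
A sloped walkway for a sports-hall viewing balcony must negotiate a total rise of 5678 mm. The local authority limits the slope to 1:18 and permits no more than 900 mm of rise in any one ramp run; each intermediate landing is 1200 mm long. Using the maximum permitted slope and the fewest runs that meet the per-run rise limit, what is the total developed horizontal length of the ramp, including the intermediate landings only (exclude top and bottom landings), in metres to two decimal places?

109.40 m

5678 / 900 = 6.31, so 7 ramp runs are needed. That means 6 intermediate landings.
Ramp run (horizontal) at 1:18: 5678 × 18 = 102204 mm.
Intermediate landings: 6 × 1200 = 7200 mm.
Total developed length = 102204 + 7200 = 109404 mm.
= 109.40 m.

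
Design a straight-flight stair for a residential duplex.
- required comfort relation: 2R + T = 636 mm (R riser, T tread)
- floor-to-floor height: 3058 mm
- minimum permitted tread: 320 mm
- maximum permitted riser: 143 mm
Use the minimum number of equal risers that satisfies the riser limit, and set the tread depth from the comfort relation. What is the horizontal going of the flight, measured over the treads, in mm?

At most 143 each: 3058/143 = 21.38, giving 22 risers.
Each riser is 3058/22 = 139 mm (≤ 143 mm).
Tread T = 636 − 2 × 139 = 358 mm (≥ 320 mm).
Treads = 22 − 1 = 21; going = 21 × 358 = 7518 mm.

7518 mm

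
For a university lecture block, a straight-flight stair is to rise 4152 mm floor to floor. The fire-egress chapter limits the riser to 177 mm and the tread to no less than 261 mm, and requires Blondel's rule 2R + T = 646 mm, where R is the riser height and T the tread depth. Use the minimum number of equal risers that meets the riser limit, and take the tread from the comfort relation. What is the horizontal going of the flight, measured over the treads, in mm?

6900 mm

4152 / 177 = 23.458 → round up to 24 risers.
Riser R = 4152 / 24 = 173 mm, within the 177 mm limit.
From 2R + T = 646: T = 646 − 346 = 300 mm.
Treads = 24 − 1 = 23; going = 23 × 300 = 6900 mm.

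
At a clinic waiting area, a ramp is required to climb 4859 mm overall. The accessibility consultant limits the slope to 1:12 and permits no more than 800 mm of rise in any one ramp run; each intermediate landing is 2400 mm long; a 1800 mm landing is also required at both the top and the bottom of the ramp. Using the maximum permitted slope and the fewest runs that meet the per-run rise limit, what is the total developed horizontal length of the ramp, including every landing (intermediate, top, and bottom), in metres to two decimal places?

76.31 m

At most 800 each: 4859/800 = 6.07, giving 7 ramp runs. That means 6 intermediate landings.
Horizontal run for 4859 mm of rise at 1:12 is 4859 × 12 = 58308 mm.
6 intermediate landings contribute 6 × 2400 = 14400 mm.
Top and bottom landings: 2 × 1800 = 3600 mm.
Total = 58308 + 14400 + 3600 = 76308 mm.
= 76.31 m.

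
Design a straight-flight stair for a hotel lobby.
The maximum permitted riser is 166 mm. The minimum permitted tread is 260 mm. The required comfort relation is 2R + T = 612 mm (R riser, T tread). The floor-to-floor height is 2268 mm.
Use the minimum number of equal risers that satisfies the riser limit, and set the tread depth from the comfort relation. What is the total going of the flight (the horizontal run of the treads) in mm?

2268 / 166 = 13.663 → round up to 14 risers.
Each riser is 2268/14 = 162 mm (≤ 166 mm).
Tread T = 612 − 2 × 162 = 288 mm (≥ 260 mm).
Treads = 14 − 1 = 13; going = 13 × 288 = 3744 mm.

3744 mm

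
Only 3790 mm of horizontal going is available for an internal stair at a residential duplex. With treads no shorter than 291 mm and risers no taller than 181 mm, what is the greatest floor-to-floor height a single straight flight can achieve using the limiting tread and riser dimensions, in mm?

2534 mm

3790 / 291 = 13.02, so 13 treads fit.
Risers = treads + 1 = 14.
Maximum height = 14 × 181 = 2534 mm.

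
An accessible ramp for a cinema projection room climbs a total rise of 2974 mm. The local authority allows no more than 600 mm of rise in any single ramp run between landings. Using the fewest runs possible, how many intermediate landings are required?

At most 600 each: 2974/600 = 4.96, giving 5 ramp runs.
5 runs are separated by 4 intermediate landings.

4 intermediate landings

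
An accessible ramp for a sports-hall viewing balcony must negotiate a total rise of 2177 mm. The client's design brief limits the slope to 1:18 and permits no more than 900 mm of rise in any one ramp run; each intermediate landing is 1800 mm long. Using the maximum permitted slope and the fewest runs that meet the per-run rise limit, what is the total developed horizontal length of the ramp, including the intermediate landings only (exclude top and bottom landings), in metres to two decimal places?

42.79 m

2177 / 900 = 2.42, so 3 ramp runs are needed. That means 2 intermediate landings.
Horizontal run for 2177 mm of rise at 1:18 is 2177 × 18 = 39186 mm.
2 intermediate landings contribute 2 × 1800 = 3600 mm.
Developed length = 39186 + 3600 = 42786 mm.
= 42.79 m.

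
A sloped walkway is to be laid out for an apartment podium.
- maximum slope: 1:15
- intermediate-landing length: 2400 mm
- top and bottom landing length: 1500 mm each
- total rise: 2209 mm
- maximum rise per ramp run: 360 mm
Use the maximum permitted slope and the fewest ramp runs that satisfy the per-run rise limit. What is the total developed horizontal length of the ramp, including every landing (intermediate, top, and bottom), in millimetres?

50535 mm

⌈2209/360⌉ = 7 ramp runs. That means 6 intermediate landings.
Horizontal run for 2209 mm of rise at 1:15 is 2209 × 15 = 33135 mm.
Intermediate landings: 6 × 2400 = 14400 mm.
Top and bottom landings: 2 × 1500 = 3000 mm.
Total = 33135 + 14400 + 3000 = 50535 mm.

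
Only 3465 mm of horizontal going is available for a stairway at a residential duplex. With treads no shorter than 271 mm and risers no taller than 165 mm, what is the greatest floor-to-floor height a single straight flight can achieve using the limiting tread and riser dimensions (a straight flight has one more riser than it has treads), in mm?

2145 mm

Treads that fit: ⌊3465 / 271⌋ = 12.
Risers = treads + 1 = 13.
Maximum height = 13 × 165 = 2145 mm.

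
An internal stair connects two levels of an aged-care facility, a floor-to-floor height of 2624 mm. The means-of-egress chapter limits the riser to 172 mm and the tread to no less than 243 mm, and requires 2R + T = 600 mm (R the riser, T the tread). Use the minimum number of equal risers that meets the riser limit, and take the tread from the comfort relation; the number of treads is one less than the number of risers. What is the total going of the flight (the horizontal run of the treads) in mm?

At most 172 each: 2624/172 = 15.26, giving 16 risers.
Riser R = 2624 / 16 = 164 mm, within the 172 mm limit.
From 2R + T = 600: T = 600 − 328 = 272 mm.
16 risers give 15 treads; going = 15 × 272 = 4080 mm.

4080 mm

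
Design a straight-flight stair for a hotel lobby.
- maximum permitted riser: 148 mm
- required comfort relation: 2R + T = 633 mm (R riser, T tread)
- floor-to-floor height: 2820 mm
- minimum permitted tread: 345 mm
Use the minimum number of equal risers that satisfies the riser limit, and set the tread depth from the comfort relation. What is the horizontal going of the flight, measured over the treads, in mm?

6669 mm

2820 / 148 = 19.05, so 20 risers are needed.
Riser R = 2820 / 20 = 141 mm, within the 148 mm limit.
From 2R + T = 633: T = 633 − 282 = 351 mm.
20 risers give 19 treads; going = 19 × 351 = 6669 mm.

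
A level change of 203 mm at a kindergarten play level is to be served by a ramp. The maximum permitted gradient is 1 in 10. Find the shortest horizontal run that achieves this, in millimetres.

At 1:10 the run is 10 × 203 = 2030 mm.

2030 mm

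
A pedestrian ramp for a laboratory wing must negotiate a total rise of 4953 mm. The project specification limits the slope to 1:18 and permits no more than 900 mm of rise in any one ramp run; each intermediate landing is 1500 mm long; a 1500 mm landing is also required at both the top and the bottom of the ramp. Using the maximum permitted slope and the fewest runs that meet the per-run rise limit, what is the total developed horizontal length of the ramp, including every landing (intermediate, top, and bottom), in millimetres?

4953 / 900 = 5.50, so 6 ramp runs are needed. That means 5 intermediate landings.
Ramp run (horizontal) at 1:18: 4953 × 18 = 89154 mm.
Intermediate landings: 5 × 1500 = 7500 mm.
Top and bottom landings: 2 × 1500 = 3000 mm.
Total = 89154 + 7500 + 3000 = 99654 mm.

99654 mm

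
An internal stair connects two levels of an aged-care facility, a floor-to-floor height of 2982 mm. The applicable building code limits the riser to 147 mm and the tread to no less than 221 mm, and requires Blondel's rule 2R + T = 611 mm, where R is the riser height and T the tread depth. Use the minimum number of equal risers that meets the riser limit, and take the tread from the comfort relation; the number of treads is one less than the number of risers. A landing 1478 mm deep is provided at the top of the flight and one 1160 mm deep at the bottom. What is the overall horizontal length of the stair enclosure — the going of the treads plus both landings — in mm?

9178 mm

2982 / 147 = 20.29, so 21 risers are needed.
Each riser is 2982/21 = 142 mm (≤ 147 mm).
Tread T = 611 − 2 × 142 = 327 mm (≥ 221 mm).
21 risers give 20 treads; going = 20 × 327 = 6540 mm.
Enclosure = 6540 + 1478 + 1160 = 9178 mm.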